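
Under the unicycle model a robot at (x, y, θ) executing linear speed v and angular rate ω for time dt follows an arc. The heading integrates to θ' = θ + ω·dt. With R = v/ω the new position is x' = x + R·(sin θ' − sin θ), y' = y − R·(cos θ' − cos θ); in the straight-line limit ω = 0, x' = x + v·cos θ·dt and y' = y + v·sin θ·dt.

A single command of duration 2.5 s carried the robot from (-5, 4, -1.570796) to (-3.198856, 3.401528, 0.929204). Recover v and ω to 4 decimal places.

v = 1.0000, ω = 1.0000

Δθ = 0.929204 − -1.570796 = 2.500000
ω = Δθ/dt = 2.500000/2.5 = 1.0000
R = Δx/(sin θ' − sin θ) = 1.0000
v = R·ω = 1.0000·1.0000 = 1.0000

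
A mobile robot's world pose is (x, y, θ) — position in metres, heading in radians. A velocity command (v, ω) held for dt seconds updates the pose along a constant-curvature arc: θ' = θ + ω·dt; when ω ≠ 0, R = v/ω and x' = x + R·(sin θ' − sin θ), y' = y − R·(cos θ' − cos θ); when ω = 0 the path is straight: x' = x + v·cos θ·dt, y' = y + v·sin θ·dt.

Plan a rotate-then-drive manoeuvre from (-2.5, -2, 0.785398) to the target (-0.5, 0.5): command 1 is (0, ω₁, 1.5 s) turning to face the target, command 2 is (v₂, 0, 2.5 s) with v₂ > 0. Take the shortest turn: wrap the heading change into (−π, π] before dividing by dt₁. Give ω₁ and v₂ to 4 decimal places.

heading to target = atan2(0.5−-2, -0.5−-2.5) = 0.8961
Δθ = wrap(0.8961 − 0.7854) = 0.1107; ω₁ = Δθ/dt₁ = 0.0738
distance = √((-0.5−-2.5)² + (0.5−-2)²) = 3.2016; v₂ = distance/dt₂ = 1.2806

ω₁ = 0.0738, v₂ = 1.2806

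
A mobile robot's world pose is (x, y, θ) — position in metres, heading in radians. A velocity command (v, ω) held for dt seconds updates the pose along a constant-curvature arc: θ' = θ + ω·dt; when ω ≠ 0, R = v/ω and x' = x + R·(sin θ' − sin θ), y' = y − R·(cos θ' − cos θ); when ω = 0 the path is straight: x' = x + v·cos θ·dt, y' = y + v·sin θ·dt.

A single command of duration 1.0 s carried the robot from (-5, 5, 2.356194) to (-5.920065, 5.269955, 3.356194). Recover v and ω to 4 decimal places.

Δθ = 3.356194 − 2.356194 = 1.000000
ω = Δθ/dt = 1.000000/1.0 = 1.0000
R = Δx/(sin θ' − sin θ) = 1.0000
v = R·ω = 1.0000·1.0000 = 1.0000

v = 1.0000, ω = 1.0000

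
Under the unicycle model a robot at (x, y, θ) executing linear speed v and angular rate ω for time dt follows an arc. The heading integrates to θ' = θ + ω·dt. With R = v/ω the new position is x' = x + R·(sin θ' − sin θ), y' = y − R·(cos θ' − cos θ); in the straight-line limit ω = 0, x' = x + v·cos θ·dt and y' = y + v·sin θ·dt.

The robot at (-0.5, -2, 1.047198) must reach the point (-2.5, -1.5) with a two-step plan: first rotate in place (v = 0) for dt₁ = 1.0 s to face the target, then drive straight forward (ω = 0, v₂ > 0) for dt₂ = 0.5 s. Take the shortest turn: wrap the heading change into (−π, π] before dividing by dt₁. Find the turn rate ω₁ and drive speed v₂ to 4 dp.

ω₁ = 1.8494, v₂ = 4.1231

heading to target = atan2(-1.5−-2, -2.5−-0.5) = 2.8966
Δθ = wrap(2.8966 − 1.0472) = 1.8494; ω₁ = Δθ/dt₁ = 1.8494
distance = √((-2.5−-0.5)² + (-1.5−-2)²) = 2.0616; v₂ = distance/dt₂ = 4.1231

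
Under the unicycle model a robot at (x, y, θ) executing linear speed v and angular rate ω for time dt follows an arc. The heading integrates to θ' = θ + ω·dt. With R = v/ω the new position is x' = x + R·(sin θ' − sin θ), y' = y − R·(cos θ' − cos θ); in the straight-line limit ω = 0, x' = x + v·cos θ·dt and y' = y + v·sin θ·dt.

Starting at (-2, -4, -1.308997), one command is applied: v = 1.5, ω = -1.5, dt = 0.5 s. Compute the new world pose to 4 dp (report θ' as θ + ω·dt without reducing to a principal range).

θ' = -1.3090 + -1.5·0.5 = -2.0590
R = v/ω = 1.5/-1.5 = -1.0000
x' = -2 + -1.0000·(sin -2.0590 − sin -1.3090) = -2.0827
y' = -4 − -1.0000·(cos -2.0590 − cos -1.3090) = -4.7279

(-2.0827, -4.7279, -2.0590)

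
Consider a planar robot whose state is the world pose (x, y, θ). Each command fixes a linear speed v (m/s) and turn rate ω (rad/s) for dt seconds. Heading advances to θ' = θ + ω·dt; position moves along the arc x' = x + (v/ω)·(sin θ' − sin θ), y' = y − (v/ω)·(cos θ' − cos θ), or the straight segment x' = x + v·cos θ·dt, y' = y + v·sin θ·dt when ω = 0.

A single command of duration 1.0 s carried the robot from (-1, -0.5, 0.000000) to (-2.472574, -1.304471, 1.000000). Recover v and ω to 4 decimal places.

Δθ = 1.000000 − 0.000000 = 1.000000
ω = Δθ/dt = 1.000000/1.0 = 1.0000
R = Δx/(sin θ' − sin θ) = -1.7500
v = R·ω = -1.7500·1.0000 = -1.7500

v = -1.7500, ω = 1.0000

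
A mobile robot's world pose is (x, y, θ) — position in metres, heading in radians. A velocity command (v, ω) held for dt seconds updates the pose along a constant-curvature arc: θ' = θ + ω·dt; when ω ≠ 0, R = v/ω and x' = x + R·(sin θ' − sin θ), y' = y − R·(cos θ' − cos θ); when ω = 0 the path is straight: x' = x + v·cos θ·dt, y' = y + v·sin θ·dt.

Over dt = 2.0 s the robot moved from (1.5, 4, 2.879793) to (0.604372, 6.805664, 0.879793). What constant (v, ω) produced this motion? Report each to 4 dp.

v = 1.7500, ω = -1.0000

Δθ = 0.879793 − 2.879793 = -2.000000
ω = Δθ/dt = -2.000000/2.0 = -1.0000
R = −Δy/(cos θ' − cos θ) = -1.7500
v = R·ω = -1.7500·-1.0000 = 1.7500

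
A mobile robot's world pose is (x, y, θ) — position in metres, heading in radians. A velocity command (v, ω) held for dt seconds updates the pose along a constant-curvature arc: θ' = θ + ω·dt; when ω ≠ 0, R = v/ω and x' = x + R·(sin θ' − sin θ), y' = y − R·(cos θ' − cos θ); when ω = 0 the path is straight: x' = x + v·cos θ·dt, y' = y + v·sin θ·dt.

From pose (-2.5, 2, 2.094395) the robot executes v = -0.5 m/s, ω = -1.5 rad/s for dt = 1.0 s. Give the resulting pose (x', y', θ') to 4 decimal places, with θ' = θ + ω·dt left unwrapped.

θ' = 2.0944 + -1.5·1.0 = 0.5944
R = v/ω = -0.5/-1.5 = 0.3333
x' = -2.5 + 0.3333·(sin 0.5944 − sin 2.0944) = -2.6020
y' = 2 − 0.3333·(cos 0.5944 − cos 2.0944) = 1.5572

(-2.6020, 1.5572, 0.5944)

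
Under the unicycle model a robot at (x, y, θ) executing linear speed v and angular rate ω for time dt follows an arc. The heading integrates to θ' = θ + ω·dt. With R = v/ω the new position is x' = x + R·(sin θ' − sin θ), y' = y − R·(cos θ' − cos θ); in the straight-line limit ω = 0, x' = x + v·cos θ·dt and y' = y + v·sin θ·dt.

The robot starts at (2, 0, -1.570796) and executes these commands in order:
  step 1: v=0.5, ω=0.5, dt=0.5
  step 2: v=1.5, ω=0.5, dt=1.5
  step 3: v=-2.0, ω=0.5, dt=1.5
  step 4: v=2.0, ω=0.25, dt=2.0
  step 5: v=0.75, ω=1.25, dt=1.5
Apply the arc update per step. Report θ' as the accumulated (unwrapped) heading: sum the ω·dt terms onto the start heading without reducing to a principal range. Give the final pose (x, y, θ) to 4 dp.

(3.9978, 1.1540, 2.5542)

step 1: θ'=-1.3208 (R=1.0000) → pose (2.0311, -0.2474, -1.3208)
step 2: θ'=-0.5708 (R=3.0000) → pose (3.3169, -2.0296, -0.5708)
step 3: θ'=0.1792 (R=-4.0000) → pose (0.4427, -1.4595, 0.1792)
step 4: θ'=0.6792 (R=8.0000) → pose (4.0421, 0.1878, 0.6792)
step 5: θ'=2.5542 (R=0.6000) → pose (3.9978, 1.1540, 2.5542)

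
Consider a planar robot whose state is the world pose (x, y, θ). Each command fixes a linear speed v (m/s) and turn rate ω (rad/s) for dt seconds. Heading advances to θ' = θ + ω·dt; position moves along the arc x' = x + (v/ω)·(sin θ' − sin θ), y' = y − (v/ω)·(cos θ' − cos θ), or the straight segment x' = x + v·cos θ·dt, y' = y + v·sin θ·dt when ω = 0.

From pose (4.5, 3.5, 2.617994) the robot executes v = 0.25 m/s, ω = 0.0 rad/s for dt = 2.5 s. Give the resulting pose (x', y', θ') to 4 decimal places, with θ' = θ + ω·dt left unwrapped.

(3.9587, 3.8125, 2.6180)

θ' = 2.6180 + 0.0·2.5 = 2.6180
ω = 0 → straight: x' = 4.5 + 0.25·cos(2.6180)·2.5 = 3.9587
y' = 3.5 + 0.25·sin(2.6180)·2.5 = 3.8125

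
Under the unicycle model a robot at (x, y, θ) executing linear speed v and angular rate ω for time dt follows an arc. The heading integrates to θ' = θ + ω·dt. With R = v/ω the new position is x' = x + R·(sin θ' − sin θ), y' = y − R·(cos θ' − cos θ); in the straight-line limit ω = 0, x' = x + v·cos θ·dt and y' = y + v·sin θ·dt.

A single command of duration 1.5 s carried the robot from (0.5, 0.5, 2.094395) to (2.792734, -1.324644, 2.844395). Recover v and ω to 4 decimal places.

v = -2.0000, ω = 0.5000

Δθ = 2.844395 − 2.094395 = 0.750000
ω = Δθ/dt = 0.750000/1.5 = 0.5000
R = Δx/(sin θ' − sin θ) = -4.0000
v = R·ω = -4.0000·0.5000 = -2.0000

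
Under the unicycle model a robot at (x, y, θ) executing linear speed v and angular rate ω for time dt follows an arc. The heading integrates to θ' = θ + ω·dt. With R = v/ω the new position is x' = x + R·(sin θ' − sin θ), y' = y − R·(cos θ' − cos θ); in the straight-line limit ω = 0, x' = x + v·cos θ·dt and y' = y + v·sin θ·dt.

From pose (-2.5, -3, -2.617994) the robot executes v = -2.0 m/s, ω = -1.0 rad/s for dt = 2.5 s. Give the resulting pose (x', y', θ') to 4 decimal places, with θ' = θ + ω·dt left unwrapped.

θ' = -2.6180 + -1.0·2.5 = -5.1180
R = v/ω = -2.0/-1.0 = 2.0000
x' = -2.5 + 2.0000·(sin -5.1180 − sin -2.6180) = 0.3377
y' = -3 − 2.0000·(cos -5.1180 − cos -2.6180) = -5.5212

(0.3377, -5.5212, -5.1180)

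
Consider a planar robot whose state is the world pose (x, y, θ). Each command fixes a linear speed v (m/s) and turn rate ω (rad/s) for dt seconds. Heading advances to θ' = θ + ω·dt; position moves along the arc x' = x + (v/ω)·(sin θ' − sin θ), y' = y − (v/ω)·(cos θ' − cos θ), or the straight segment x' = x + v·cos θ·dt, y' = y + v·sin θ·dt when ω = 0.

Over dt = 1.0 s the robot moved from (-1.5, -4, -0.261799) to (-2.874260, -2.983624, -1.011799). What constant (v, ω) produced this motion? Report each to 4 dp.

Δθ = -1.011799 − -0.261799 = -0.750000
ω = Δθ/dt = -0.750000/1.0 = -0.7500
R = Δx/(sin θ' − sin θ) = 2.3333
v = R·ω = 2.3333·-0.7500 = -1.7500

v = -1.7500, ω = -0.7500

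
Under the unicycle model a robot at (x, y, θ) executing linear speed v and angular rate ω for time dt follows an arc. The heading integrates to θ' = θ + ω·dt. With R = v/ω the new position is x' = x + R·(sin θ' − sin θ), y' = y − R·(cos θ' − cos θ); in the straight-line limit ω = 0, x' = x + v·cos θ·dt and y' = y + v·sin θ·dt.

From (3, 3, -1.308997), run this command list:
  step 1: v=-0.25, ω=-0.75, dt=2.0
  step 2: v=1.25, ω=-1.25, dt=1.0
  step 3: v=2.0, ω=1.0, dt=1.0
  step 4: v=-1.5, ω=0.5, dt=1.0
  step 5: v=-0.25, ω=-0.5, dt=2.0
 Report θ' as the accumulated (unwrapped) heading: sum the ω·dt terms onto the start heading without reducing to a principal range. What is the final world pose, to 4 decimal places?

step 1: θ'=-2.8090 (R=0.3333) → pose (3.2131, 3.4013, -2.8090)
step 2: θ'=-4.0590 (R=-1.0000) → pose (2.0926, 3.7387, -4.0590)
step 3: θ'=-3.0590 (R=2.0000) → pose (0.3396, 4.5161, -3.0590)
step 4: θ'=-2.5590 (R=-3.0000) → pose (1.7426, 5.0007, -2.5590)
step 5: θ'=-3.5590 (R=0.5000) → pose (2.2204, 5.0403, -3.5590)

(2.2204, 5.0403, -3.5590)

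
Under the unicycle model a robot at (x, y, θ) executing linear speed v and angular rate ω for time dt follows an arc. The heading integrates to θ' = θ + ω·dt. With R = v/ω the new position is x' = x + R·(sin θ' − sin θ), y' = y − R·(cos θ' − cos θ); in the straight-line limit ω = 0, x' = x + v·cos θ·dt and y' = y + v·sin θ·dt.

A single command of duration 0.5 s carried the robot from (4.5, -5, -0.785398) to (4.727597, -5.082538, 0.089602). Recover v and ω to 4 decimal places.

v = 0.5000, ω = 1.7500

Δθ = 0.089602 − -0.785398 = 0.875000
ω = Δθ/dt = 0.875000/0.5 = 1.7500
R = Δx/(sin θ' − sin θ) = 0.2857
v = R·ω = 0.2857·1.7500 = 0.5000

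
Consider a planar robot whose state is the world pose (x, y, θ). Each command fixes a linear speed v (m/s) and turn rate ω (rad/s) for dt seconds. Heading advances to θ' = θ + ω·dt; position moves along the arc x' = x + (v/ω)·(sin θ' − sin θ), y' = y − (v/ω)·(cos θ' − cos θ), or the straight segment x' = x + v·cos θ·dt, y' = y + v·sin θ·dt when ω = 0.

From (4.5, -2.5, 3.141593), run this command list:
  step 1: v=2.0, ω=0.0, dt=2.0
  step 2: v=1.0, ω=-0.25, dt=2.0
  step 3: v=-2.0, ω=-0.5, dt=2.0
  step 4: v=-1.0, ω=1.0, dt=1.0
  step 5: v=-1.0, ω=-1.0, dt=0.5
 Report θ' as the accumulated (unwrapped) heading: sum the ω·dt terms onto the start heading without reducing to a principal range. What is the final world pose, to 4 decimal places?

(1.5347, -6.3818, 2.1416)

step 1: θ'=3.1416 (straight) → pose (0.5000, -2.5000, 3.1416)
step 2: θ'=2.6416 (R=-4.0000) → pose (-1.4177, -2.0103, 2.6416)
step 3: θ'=1.6416 (R=4.0000) → pose (0.6546, -5.2377, 1.6416)
step 4: θ'=2.6416 (R=-1.0000) → pose (1.1726, -6.0446, 2.6416)
step 5: θ'=2.1416 (R=1.0000) → pose (1.5347, -6.3818, 2.1416)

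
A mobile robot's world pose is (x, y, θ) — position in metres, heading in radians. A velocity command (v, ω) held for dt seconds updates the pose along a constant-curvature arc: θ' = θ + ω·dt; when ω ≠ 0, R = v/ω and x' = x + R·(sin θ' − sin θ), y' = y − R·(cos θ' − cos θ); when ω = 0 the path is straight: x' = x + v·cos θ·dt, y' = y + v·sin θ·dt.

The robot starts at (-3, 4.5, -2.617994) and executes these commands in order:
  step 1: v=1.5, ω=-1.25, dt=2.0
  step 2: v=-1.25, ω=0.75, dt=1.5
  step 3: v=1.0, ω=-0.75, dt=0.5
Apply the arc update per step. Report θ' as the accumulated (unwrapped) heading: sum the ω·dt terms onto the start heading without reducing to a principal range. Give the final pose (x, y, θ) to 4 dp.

step 1: θ'=-5.1180 (R=-1.2000) → pose (-4.7026, 6.0127, -5.1180)
step 2: θ'=-3.9930 (R=-1.6667) → pose (-4.4249, 4.2569, -3.9930)
step 3: θ'=-4.3680 (R=-1.3333) → pose (-4.6770, 4.6853, -4.3680)

(-4.6770, 4.6853, -4.3680)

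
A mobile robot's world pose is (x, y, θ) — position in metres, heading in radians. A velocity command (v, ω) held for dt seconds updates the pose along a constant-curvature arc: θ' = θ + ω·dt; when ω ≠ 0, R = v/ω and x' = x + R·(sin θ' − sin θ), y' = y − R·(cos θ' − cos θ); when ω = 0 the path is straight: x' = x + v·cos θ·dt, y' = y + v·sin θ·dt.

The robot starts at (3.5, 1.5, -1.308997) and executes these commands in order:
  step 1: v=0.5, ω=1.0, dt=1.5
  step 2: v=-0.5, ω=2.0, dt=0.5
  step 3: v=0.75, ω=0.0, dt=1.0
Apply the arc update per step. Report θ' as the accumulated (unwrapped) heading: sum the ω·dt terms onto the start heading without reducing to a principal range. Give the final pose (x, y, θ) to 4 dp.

step 1: θ'=0.1910 (R=0.5000) → pose (4.0779, 1.1385, 0.1910)
step 2: θ'=1.1910 (R=-0.2500) → pose (3.8932, 0.9857, 1.1910)
step 3: θ'=1.1910 (straight) → pose (4.1712, 1.6823, 1.1910)

(4.1712, 1.6823, 1.1910)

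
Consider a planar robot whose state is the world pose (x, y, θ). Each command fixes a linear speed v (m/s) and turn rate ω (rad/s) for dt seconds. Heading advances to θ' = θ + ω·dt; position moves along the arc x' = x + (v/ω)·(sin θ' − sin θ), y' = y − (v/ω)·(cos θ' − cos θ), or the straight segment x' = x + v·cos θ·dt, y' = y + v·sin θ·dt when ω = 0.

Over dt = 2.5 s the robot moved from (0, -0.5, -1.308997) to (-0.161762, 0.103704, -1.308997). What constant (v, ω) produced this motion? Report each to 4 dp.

v = -0.2500, ω = 0.0000

Δθ = -1.308997 − -1.308997 = 0.000000
ω = Δθ/dt = 0.000000/2.5 = 0.0000
ω = 0 → v = (Δx·cos θ + Δy·sin θ)/dt = -0.2500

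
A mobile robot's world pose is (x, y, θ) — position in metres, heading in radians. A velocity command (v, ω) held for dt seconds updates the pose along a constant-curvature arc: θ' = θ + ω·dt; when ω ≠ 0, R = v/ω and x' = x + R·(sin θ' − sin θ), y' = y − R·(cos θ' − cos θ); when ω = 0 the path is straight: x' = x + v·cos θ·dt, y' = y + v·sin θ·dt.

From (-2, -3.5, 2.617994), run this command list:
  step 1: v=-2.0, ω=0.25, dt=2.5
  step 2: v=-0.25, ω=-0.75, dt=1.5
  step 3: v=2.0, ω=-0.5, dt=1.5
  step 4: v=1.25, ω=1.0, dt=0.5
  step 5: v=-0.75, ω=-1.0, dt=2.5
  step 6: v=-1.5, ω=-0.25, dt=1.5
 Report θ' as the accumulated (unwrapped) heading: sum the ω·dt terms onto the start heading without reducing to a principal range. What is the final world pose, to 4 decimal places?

(-0.0901, -0.3743, -1.0070)

step 1: θ'=3.2430 (R=-8.0000) → pose (2.8098, -4.5307, 3.2430)
step 2: θ'=2.1180 (R=0.3333) → pose (3.1282, -4.6889, 2.1180)
step 3: θ'=1.3680 (R=-4.0000) → pose (2.6261, -1.8020, 1.3680)
step 4: θ'=1.8680 (R=1.2500) → pose (2.5970, -1.1842, 1.8680)
step 5: θ'=-0.6320 (R=0.7500) → pose (1.4368, -2.0090, -0.6320)
step 6: θ'=-1.0070 (R=6.0000) → pose (-0.0901, -0.3743, -1.0070)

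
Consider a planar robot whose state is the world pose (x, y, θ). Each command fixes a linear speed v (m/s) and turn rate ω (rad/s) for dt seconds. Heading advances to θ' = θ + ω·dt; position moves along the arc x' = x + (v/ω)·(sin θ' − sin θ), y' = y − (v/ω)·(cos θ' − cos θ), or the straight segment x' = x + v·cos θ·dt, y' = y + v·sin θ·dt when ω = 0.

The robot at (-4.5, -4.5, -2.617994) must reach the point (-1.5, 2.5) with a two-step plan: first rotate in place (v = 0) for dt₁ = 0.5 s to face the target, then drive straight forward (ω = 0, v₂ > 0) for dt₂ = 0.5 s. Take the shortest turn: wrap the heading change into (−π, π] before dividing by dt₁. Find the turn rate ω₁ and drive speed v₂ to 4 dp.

heading to target = atan2(2.5−-4.5, -1.5−-4.5) = 1.1659
Δθ = wrap(1.1659 − -2.6180) = -2.4993; ω₁ = Δθ/dt₁ = -4.9986
distance = √((-1.5−-4.5)² + (2.5−-4.5)²) = 7.6158; v₂ = distance/dt₂ = 15.2315

ω₁ = -4.9986, v₂ = 15.2315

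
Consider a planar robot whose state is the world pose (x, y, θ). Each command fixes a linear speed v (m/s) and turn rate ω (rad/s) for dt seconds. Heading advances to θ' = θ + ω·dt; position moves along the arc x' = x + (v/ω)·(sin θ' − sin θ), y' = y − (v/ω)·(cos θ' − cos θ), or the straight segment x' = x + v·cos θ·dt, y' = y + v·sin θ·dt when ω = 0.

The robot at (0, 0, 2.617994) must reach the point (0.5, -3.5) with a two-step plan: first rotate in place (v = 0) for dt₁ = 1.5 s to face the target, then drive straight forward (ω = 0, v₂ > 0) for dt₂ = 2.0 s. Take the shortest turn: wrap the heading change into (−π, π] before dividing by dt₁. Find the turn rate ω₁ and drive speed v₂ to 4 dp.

ω₁ = 1.4909, v₂ = 1.7678

heading to target = atan2(-3.5−0, 0.5−0) = -1.4289
Δθ = wrap(-1.4289 − 2.6180) = 2.2363; ω₁ = Δθ/dt₁ = 1.4909
distance = √((0.5−0)² + (-3.5−0)²) = 3.5355; v₂ = distance/dt₂ = 1.7678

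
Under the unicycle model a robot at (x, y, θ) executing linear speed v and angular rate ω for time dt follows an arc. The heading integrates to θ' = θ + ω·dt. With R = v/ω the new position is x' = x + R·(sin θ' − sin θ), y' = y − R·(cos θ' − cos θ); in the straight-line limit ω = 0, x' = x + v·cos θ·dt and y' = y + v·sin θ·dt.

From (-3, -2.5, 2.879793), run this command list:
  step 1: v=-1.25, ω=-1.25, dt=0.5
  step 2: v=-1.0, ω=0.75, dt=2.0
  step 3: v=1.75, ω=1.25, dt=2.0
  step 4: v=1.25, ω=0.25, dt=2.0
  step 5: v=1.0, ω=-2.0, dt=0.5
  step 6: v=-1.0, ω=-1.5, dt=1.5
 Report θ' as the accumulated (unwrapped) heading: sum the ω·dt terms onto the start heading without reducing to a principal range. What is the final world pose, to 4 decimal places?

step 1: θ'=2.2548 (R=1.0000) → pose (-2.4838, -2.8340, 2.2548)
step 2: θ'=3.7548 (R=-1.3333) → pose (-0.6830, -3.0819, 3.7548)
step 3: θ'=6.2548 (R=1.4000) → pose (0.0829, -5.6263, 6.2548)
step 4: θ'=6.7548 (R=5.0000) → pose (2.4964, -5.0825, 6.7548)
step 5: θ'=5.7548 (R=-0.5000) → pose (2.9757, -5.0961, 5.7548)
step 6: θ'=3.5048 (R=0.6667) → pose (3.0749, -3.8972, 3.5048)

(3.0749, -3.8972, 3.5048)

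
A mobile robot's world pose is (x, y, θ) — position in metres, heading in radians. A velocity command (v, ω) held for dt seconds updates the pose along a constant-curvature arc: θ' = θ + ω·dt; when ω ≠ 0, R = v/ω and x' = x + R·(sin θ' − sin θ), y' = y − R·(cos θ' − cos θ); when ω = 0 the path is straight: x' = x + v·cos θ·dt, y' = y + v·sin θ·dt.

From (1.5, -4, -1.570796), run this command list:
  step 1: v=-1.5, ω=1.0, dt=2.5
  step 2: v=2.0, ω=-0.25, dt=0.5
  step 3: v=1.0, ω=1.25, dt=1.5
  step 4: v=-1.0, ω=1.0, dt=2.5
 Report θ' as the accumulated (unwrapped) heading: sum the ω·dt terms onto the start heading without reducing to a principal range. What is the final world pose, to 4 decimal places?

(0.5649, 0.2754, 5.1792)

step 1: θ'=0.9292 (R=-1.5000) → pose (-1.2017, -3.1023, 0.9292)
step 2: θ'=0.8042 (R=-8.0000) → pose (-0.5548, -2.3406, 0.8042)
step 3: θ'=2.6792 (R=0.8000) → pose (-0.7741, -1.0696, 2.6792)
step 4: θ'=5.1792 (R=-1.0000) → pose (0.5649, 0.2754, 5.1792)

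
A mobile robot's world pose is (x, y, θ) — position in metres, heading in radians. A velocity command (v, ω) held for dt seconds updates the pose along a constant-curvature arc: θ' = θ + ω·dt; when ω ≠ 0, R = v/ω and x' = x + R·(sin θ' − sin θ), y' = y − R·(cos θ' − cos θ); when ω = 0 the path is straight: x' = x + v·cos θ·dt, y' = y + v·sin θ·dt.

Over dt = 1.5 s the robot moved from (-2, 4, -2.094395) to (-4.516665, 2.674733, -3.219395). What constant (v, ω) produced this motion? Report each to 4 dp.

v = 2.0000, ω = -0.7500

Δθ = -3.219395 − -2.094395 = -1.125000
ω = Δθ/dt = -1.125000/1.5 = -0.7500
R = Δx/(sin θ' − sin θ) = -2.6667
v = R·ω = -2.6667·-0.7500 = 2.0000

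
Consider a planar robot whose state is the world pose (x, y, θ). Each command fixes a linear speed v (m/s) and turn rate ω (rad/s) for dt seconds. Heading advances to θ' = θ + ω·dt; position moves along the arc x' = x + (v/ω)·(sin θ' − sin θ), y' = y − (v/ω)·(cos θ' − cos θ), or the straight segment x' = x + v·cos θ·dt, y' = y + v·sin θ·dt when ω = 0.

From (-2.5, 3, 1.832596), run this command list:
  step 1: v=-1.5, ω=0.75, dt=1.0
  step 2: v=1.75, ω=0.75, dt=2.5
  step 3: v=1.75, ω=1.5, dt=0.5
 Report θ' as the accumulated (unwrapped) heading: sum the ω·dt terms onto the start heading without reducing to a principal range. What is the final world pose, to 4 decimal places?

step 1: θ'=2.5826 (R=-2.0000) → pose (-1.6288, 1.8221, 2.5826)
step 2: θ'=4.4576 (R=2.3333) → pose (-5.1243, 0.4320, 4.4576)
step 3: θ'=5.2076 (R=1.1667) → pose (-5.0218, -0.4165, 5.2076)

(-5.0218, -0.4165, 5.2076)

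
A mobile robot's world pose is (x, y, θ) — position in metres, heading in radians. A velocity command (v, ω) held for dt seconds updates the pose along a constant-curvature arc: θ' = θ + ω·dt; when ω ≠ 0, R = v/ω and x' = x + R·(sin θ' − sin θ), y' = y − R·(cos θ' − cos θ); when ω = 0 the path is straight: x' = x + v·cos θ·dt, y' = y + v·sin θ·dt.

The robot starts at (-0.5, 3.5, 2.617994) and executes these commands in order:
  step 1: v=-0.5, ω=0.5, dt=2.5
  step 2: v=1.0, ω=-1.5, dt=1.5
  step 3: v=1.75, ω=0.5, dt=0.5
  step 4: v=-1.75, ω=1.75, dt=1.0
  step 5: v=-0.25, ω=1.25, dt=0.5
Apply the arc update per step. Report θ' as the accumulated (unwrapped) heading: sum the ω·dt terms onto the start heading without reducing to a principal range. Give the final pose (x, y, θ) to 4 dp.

(0.9073, 4.4367, 4.2430)

step 1: θ'=3.8680 (R=-1.0000) → pose (0.6642, 3.6185, 3.8680)
step 2: θ'=1.6180 (R=-0.6667) → pose (-0.4445, 4.0854, 1.6180)
step 3: θ'=1.8680 (R=3.5000) → pose (-0.5941, 4.9452, 1.8680)
step 4: θ'=3.6180 (R=-1.0000) → pose (0.8207, 4.3494, 3.6180)
step 5: θ'=4.2430 (R=-0.2000) → pose (0.9073, 4.4367, 4.2430)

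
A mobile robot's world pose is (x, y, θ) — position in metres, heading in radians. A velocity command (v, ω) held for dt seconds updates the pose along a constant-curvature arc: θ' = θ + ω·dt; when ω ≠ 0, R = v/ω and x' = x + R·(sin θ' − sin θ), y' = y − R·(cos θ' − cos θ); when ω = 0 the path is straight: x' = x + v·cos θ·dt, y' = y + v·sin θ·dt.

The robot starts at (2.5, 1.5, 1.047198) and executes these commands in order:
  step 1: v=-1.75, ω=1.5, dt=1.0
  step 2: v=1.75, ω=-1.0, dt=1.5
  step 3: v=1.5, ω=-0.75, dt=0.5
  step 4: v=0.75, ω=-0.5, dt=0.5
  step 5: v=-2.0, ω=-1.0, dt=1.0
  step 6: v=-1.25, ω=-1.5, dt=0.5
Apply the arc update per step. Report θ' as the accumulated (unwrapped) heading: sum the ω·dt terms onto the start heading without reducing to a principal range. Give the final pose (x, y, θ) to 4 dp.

step 1: θ'=2.5472 (R=-1.1667) → pose (2.8570, -0.0499, 2.5472)
step 2: θ'=1.0472 (R=-1.7500) → pose (2.3215, 2.2750, 1.0472)
step 3: θ'=0.6722 (R=-2.0000) → pose (2.8081, 2.8399, 0.6722)
step 4: θ'=0.4222 (R=-1.5000) → pose (3.1275, 3.0345, 0.4222)
step 5: θ'=-0.5778 (R=2.0000) → pose (1.2156, 3.1835, -0.5778)
step 6: θ'=-1.3278 (R=0.8333) → pose (0.8619, 3.6811, -1.3278)

(0.8619, 3.6811, -1.3278)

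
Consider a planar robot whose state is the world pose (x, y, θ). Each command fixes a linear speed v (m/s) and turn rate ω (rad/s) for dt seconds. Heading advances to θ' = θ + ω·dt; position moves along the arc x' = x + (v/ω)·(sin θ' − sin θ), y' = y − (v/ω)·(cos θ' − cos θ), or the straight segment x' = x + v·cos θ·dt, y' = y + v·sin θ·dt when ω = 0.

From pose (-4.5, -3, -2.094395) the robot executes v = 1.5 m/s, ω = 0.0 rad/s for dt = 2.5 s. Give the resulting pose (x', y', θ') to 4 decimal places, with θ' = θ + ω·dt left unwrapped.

(-6.3750, -6.2476, -2.0944)

θ' = -2.0944 + 0.0·2.5 = -2.0944
ω = 0 → straight: x' = -4.5 + 1.5·cos(-2.0944)·2.5 = -6.3750
y' = -3 + 1.5·sin(-2.0944)·2.5 = -6.2476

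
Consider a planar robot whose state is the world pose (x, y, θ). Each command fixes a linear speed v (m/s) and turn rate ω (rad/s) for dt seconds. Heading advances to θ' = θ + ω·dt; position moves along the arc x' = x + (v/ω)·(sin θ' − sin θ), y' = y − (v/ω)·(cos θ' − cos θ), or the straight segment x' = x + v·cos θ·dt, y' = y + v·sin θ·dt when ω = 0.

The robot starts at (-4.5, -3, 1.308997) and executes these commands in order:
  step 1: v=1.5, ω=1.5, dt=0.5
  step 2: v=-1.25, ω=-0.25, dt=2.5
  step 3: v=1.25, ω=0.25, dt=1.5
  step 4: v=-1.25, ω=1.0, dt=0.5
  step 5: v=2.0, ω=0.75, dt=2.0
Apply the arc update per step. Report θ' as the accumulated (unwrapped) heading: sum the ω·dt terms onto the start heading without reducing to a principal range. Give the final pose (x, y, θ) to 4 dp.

step 1: θ'=2.0590 (R=1.0000) → pose (-4.5827, -2.2721, 2.0590)
step 2: θ'=1.4340 (R=5.0000) → pose (-4.0454, -5.2992, 1.4340)
step 3: θ'=1.8090 (R=5.0000) → pose (-4.1398, -3.4376, 1.8090)
step 4: θ'=2.3090 (R=-1.2500) → pose (-3.8497, -3.9838, 2.3090)
step 5: θ'=3.8090 (R=2.6667) → pose (-7.4727, -3.6839, 3.8090)

(-7.4727, -3.6839, 3.8090)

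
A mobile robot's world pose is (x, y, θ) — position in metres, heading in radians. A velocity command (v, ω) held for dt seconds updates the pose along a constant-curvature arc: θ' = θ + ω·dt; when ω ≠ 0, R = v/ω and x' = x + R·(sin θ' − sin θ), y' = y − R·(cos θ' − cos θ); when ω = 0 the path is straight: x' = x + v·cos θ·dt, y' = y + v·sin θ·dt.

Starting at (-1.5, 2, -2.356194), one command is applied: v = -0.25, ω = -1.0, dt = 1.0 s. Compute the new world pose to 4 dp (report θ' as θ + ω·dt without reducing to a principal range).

θ' = -2.3562 + -1.0·1.0 = -3.3562
R = v/ω = -0.25/-1.0 = 0.2500
x' = -1.5 + 0.2500·(sin -3.3562 − sin -2.3562) = -1.2700
y' = 2 − 0.2500·(cos -3.3562 − cos -2.3562) = 2.0675

(-1.2700, 2.0675, -3.3562)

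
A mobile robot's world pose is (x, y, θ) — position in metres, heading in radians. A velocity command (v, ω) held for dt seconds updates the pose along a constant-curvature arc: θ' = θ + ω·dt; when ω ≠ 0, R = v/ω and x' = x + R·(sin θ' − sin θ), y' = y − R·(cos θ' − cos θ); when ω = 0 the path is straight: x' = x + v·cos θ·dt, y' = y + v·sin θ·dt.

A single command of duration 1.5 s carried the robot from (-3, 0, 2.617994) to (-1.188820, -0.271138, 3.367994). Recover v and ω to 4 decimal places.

Δθ = 3.367994 − 2.617994 = 0.750000
ω = Δθ/dt = 0.750000/1.5 = 0.5000
R = Δx/(sin θ' − sin θ) = -2.5000
v = R·ω = -2.5000·0.5000 = -1.2500

v = -1.2500, ω = 0.5000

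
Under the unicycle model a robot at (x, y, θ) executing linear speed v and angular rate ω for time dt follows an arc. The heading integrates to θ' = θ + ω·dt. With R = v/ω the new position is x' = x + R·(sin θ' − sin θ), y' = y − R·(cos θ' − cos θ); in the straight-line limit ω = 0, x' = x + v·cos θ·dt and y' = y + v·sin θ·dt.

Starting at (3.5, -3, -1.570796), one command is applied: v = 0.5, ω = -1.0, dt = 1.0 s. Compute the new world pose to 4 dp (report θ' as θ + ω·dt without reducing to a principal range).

(3.2702, -3.4207, -2.5708)

θ' = -1.5708 + -1.0·1.0 = -2.5708
R = v/ω = 0.5/-1.0 = -0.5000
x' = 3.5 + -0.5000·(sin -2.5708 − sin -1.5708) = 3.2702
y' = -3 − -0.5000·(cos -2.5708 − cos -1.5708) = -3.4207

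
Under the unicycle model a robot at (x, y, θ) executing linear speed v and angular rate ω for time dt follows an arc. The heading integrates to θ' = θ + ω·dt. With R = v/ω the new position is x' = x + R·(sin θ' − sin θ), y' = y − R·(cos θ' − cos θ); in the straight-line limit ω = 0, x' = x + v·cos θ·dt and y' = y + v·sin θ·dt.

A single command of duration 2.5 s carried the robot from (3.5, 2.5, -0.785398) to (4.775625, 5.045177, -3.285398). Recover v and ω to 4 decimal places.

v = -1.5000, ω = -1.0000

Δθ = -3.285398 − -0.785398 = -2.500000
ω = Δθ/dt = -2.500000/2.5 = -1.0000
R = −Δy/(cos θ' − cos θ) = 1.5000
v = R·ω = 1.5000·-1.0000 = -1.5000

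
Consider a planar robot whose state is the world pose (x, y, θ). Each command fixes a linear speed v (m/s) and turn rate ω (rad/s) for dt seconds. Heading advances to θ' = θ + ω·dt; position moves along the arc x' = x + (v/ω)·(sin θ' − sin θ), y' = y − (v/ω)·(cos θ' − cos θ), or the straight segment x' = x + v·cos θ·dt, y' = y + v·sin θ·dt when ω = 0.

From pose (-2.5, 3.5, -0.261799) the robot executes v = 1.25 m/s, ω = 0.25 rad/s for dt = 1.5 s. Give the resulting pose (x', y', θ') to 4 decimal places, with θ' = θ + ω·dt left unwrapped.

(-0.6411, 3.3616, 0.1132)

θ' = -0.2618 + 0.25·1.5 = 0.1132
R = v/ω = 1.25/0.25 = 5.0000
x' = -2.5 + 5.0000·(sin 0.1132 − sin -0.2618) = -0.6411
y' = 3.5 − 5.0000·(cos 0.1132 − cos -0.2618) = 3.3616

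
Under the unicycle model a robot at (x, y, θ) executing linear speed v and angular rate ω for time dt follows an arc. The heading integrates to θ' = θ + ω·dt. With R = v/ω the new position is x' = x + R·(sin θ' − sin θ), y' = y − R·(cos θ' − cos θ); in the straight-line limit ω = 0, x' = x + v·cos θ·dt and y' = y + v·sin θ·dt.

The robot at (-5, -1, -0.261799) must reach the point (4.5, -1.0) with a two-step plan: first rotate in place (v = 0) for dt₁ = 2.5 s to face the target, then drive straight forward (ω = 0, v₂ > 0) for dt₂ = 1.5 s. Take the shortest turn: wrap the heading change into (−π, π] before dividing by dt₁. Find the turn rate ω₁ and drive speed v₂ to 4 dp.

heading to target = atan2(-1−-1, 4.5−-5) = 0.0000
Δθ = wrap(0.0000 − -0.2618) = 0.2618; ω₁ = Δθ/dt₁ = 0.1047
distance = √((4.5−-5)² + (-1−-1)²) = 9.5000; v₂ = distance/dt₂ = 6.3333

ω₁ = 0.1047, v₂ = 6.3333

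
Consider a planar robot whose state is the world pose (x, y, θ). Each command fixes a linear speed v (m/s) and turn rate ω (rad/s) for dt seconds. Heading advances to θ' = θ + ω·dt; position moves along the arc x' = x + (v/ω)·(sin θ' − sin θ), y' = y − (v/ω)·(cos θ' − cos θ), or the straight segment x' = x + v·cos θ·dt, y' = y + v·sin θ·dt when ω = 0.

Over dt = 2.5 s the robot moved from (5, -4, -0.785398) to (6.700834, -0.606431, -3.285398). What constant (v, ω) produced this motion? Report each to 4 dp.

Δθ = -3.285398 − -0.785398 = -2.500000
ω = Δθ/dt = -2.500000/2.5 = -1.0000
R = −Δy/(cos θ' − cos θ) = 2.0000
v = R·ω = 2.0000·-1.0000 = -2.0000

v = -2.0000, ω = -1.0000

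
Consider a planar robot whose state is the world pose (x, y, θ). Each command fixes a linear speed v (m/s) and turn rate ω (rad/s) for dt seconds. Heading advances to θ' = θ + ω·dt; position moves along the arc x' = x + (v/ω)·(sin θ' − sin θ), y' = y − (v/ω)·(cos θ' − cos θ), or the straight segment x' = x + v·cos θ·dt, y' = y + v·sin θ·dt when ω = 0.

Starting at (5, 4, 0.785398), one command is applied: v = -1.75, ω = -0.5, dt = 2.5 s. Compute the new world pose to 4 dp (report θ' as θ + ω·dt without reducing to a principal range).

(0.9569, 3.3459, -0.4646)

θ' = 0.7854 + -0.5·2.5 = -0.4646
R = v/ω = -1.75/-0.5 = 3.5000
x' = 5 + 3.5000·(sin -0.4646 − sin 0.7854) = 0.9569
y' = 4 − 3.5000·(cos -0.4646 − cos 0.7854) = 3.3459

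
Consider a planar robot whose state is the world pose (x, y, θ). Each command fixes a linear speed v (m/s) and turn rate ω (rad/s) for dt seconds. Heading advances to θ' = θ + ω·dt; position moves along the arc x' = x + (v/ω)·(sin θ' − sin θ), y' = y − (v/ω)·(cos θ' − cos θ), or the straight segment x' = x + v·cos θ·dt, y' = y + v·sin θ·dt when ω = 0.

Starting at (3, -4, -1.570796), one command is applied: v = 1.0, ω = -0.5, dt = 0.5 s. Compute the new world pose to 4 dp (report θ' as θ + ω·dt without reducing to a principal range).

θ' = -1.5708 + -0.5·0.5 = -1.8208
R = v/ω = 1.0/-0.5 = -2.0000
x' = 3 + -2.0000·(sin -1.8208 − sin -1.5708) = 2.9378
y' = -4 − -2.0000·(cos -1.8208 − cos -1.5708) = -4.4948

(2.9378, -4.4948, -1.8208)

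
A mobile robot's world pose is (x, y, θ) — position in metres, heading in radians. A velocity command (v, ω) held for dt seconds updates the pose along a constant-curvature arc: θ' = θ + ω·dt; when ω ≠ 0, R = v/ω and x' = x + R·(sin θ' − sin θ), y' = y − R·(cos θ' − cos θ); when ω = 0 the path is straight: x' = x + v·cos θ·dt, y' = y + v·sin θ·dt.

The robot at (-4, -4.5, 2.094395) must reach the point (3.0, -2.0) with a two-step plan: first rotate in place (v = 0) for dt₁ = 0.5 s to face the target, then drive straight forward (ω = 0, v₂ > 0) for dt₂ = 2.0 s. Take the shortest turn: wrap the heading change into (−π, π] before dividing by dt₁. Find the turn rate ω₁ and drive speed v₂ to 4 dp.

heading to target = atan2(-2−-4.5, 3−-4) = 0.3430
Δθ = wrap(0.3430 − 2.0944) = -1.7514; ω₁ = Δθ/dt₁ = -3.5027
distance = √((3−-4)² + (-2−-4.5)²) = 7.4330; v₂ = distance/dt₂ = 3.7165

ω₁ = -3.5027, v₂ = 3.7165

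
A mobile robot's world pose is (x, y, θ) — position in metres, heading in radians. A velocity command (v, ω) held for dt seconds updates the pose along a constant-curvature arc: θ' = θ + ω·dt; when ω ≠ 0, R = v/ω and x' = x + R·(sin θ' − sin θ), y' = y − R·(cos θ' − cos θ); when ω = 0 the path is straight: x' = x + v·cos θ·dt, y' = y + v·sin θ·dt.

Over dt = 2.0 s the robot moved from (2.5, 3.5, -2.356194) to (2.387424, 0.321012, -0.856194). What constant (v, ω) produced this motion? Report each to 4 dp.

v = 1.7500, ω = 0.7500

Δθ = -0.856194 − -2.356194 = 1.500000
ω = Δθ/dt = 1.500000/2.0 = 0.7500
R = −Δy/(cos θ' − cos θ) = 2.3333
v = R·ω = 2.3333·0.7500 = 1.7500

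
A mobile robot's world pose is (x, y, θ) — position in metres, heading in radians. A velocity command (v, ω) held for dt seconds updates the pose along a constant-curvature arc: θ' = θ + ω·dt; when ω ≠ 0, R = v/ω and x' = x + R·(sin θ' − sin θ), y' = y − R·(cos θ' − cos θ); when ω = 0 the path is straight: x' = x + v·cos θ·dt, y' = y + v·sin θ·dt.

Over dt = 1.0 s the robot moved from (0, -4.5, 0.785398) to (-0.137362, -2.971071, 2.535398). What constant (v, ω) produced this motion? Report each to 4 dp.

v = 1.7500, ω = 1.7500

Δθ = 2.535398 − 0.785398 = 1.750000
ω = Δθ/dt = 1.750000/1.0 = 1.7500
R = −Δy/(cos θ' − cos θ) = 1.0000
v = R·ω = 1.0000·1.7500 = 1.7500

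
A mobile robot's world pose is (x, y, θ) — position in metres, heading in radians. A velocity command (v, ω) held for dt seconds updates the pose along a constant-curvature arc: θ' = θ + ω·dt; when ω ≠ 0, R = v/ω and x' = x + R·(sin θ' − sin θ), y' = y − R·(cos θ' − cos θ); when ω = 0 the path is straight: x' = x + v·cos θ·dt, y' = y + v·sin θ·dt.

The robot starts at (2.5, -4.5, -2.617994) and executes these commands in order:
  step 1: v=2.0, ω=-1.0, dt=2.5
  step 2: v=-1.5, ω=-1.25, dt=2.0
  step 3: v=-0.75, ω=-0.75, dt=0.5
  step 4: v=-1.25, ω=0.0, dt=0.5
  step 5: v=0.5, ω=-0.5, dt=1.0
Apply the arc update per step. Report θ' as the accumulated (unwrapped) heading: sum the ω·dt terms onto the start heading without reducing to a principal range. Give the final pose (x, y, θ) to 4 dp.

step 1: θ'=-5.1180 (R=-2.0000) → pose (-0.3377, -1.9788, -5.1180)
step 2: θ'=-7.6180 (R=1.2000) → pose (-2.6071, -1.7859, -7.6180)
step 3: θ'=-7.9930 (R=1.0000) → pose (-2.6252, -1.4135, -7.9930)
step 4: θ'=-7.9930 (straight) → pose (-2.5386, -0.7945, -7.9930)
step 5: θ'=-8.4930 (R=-1.0000) → pose (-2.7262, -1.2524, -8.4930)

(-2.7262, -1.2524, -8.4930)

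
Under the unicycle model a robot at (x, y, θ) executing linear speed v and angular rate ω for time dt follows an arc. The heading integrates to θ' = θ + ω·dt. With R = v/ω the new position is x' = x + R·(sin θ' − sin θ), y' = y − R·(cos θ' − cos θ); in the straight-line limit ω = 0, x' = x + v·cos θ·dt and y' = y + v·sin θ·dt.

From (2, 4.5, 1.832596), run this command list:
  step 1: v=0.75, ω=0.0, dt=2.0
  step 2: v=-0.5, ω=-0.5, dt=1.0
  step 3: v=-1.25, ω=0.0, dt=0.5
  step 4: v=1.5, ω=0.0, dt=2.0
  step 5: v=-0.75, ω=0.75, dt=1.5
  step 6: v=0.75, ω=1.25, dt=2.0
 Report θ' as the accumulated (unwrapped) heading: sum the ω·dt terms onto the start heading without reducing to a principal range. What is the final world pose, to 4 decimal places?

(1.5567, 6.1404, 4.9576)

step 1: θ'=1.8326 (straight) → pose (1.6118, 5.9489, 1.8326)
step 2: θ'=1.3326 (R=1.0000) → pose (1.6176, 5.4541, 1.3326)
step 3: θ'=1.3326 (straight) → pose (1.4701, 4.8468, 1.3326)
step 4: θ'=1.3326 (straight) → pose (2.1780, 7.7621, 1.3326)
step 5: θ'=2.4576 (R=-1.0000) → pose (2.5179, 6.7510, 2.4576)
step 6: θ'=4.9576 (R=0.6000) → pose (1.5567, 6.1404, 4.9576)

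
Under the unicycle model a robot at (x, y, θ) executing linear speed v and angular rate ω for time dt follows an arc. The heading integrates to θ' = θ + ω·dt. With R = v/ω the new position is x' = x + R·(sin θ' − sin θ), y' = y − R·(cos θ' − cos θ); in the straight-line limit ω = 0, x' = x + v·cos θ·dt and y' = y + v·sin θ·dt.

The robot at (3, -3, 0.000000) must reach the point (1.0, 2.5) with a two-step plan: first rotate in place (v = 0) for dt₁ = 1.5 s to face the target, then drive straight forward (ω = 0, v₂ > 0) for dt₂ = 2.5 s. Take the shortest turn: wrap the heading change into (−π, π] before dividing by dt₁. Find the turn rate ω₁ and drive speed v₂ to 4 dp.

heading to target = atan2(2.5−-3, 1−3) = 1.9196
Δθ = wrap(1.9196 − 0.0000) = 1.9196; ω₁ = Δθ/dt₁ = 1.2797
distance = √((1−3)² + (2.5−-3)²) = 5.8523; v₂ = distance/dt₂ = 2.3409

ω₁ = 1.2797, v₂ = 2.3409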